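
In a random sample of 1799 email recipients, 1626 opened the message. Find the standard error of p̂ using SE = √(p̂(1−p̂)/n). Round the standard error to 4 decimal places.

SE = 0.0070

With x = 1626 successes in n = 1799, p̂ = 0.90384.
p̂(1−p̂) = 0.086913.
Dividing by n and taking the root: √0.000048312 = 0.0070.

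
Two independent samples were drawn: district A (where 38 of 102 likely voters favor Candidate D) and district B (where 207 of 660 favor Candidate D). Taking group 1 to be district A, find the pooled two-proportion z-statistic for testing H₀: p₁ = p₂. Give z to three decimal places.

z = 1.186

p̂₁ = 38/102 = 0.37255, p̂₂ = 207/660 = 0.31364.
Pooled p̂ = (38+207)/(102+660) = 245/762 = 0.32152.
Pooled SE = √[0.2181457·0.01131907] ≈ 0.049691.
z = 0.05891/0.049691 = 1.186.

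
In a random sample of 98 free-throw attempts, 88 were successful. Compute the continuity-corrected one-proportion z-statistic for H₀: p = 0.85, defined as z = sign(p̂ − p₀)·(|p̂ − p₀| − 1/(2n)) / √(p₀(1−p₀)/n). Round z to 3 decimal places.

With x = 88 successes in n = 98, p̂ = 0.89796. p̂ − p₀ = 0.047959.
1/(2n) = 0.005102.
Corrected numerator: |0.047959| − 0.005102 = 0.042857.
SE₀ = √(0.85·0.15/98) = 0.036070.
z = +0.042857/0.036070 = 1.188.

z = 1.188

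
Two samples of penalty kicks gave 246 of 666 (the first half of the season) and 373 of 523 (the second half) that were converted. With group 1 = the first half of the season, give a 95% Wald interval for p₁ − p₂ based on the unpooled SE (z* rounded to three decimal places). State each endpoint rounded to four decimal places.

(-0.3972, -0.2905)

p̂₁ = 0.36937, p̂₂ = 0.71319, so the observed difference is -0.34382.
SE = √(0.000349753 + 0.000391106) = √0.000740859 = 0.027219.
z* = 1.960 at the 95% level. Margin of error = 0.05335.
Interval: -0.34382 ± 0.05335 → (-0.3972, -0.2905).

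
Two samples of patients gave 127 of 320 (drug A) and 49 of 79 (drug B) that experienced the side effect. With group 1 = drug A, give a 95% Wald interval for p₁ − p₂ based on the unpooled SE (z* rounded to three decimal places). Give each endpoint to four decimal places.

p̂₁ = 0.39687, p̂₂ = 0.62025, so the observed difference is -0.22338.
Unpooled SE = √(p̂₁(1−p̂₁)/n₁ + p̂₂(1−p̂₂)/n₂) = √(0.000748016 + 0.002981509) = 0.061070.
z* = 1.960 at the 95% level. Margin of error = 0.11970.
So the interval runs from -0.3431 to -0.1037.

(-0.3431, -0.1037)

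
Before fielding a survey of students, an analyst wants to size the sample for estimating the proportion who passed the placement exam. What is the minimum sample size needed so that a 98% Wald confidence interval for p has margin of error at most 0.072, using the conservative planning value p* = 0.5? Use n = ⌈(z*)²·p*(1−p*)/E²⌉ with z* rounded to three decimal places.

z* = 2.326 at the 98% level.
p*(1−p*) = 0.2500.
Required n before rounding: 5.410276 × 0.2500 / 0.072² = 260.912.
⌈260.912⌉ = 261.

n = 261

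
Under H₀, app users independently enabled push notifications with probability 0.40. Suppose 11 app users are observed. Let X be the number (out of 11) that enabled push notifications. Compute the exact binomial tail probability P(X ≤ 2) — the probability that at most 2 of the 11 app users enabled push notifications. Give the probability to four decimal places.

X is binomial with n = 11 and p = 0.40.
P(X ≤ 2) = C(11,0)·0.40^0·0.60^11 + C(11,1)·0.40^1·0.60^10 + C(11,2)·0.40^2·0.60^9.
= 0.003628 + 0.026605 + 0.088684 = 0.1189.

P = 0.1189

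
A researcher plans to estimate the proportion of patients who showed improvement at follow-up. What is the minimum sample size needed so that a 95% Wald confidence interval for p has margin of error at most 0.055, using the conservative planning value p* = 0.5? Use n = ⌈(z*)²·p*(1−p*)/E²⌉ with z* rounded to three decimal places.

n = 318

z* = 1.960 at the 95% level.
p*(1−p*) = 0.50·0.50 = 0.2500.
Required n before rounding: 3.841600 × 0.2500 / 0.055² = 317.488.
⌈317.488⌉ = 318.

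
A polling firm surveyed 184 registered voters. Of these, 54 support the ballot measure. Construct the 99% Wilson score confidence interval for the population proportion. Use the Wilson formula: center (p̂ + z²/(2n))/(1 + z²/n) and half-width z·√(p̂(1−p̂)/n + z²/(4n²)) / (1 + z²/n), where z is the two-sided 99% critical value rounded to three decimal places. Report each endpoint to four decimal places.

(0.2154, 0.3859)

p̂ = 54/184 = 0.29348; z = 2.576, so z² = 6.635776.
1 + z²/n = 1.036064.
Adjusted center: (0.29348 + z²/(2n))/1.036064 = 0.30067.
Radicand: p̂(1−p̂)/n + z²/(4n²) = 0.001126895 + 0.000049000 = 0.001175895.
Half-width = 2.576·√0.001175895/1.036064 = 0.08526.
CI: 0.30067 ± 0.08526 = (0.2154, 0.3859).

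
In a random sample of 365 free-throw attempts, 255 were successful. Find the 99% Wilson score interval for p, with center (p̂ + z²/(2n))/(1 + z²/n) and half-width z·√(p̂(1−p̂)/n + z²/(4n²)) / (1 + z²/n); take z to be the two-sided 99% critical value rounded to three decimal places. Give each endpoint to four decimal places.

(0.6337, 0.7565)

Here p̂ = 255/365 = 0.69863 and z = 2.576 (z² = 6.635776).
1 + z²/n = 1.018180.
Center = (0.69863 + 0.009090)/1.018180 = 0.69508.
Radicand: p̂(1−p̂)/n + z²/(4n²) = 0.000576839 + 0.000012452 = 0.000589291.
Half-width = z·√(radicand)/denom = 2.576·0.024275/1.018180 = 0.06142.
So the interval runs from 0.6337 to 0.7565.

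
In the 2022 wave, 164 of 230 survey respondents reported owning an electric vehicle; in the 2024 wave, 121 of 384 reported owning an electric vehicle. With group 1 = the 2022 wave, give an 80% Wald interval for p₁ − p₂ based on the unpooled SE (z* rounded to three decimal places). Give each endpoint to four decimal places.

(0.3491, 0.4468)

p̂₁ = 0.71304, p̂₂ = 0.31510, so the observed difference is 0.39794.
SE = √(0.000889619 + 0.000562014) = √0.001451633 = 0.038100.
The 80% critical value is z* = 1.282. Margin of error = 0.04884.
So the interval runs from 0.3491 to 0.4468.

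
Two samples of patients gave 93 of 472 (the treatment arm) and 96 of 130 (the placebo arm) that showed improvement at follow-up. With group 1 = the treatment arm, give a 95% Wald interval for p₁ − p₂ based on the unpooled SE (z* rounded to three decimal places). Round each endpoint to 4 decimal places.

p̂₁ = 0.19703, p̂₂ = 0.73846, so the observed difference is -0.54143.
SE = √(0.000335194 + 0.001485662) = √0.001820856 = 0.042671.
z* = 1.960 at the 95% level. Margin of error = 0.08364.
CI: -0.54143 ± 0.08364 = (-0.6251, -0.4578).

(-0.6251, -0.4578)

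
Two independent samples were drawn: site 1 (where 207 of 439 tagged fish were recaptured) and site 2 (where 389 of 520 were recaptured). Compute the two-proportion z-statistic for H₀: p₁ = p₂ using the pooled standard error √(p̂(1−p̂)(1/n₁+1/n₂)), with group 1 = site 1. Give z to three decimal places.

z = -8.797

p̂₁ = 207/439 = 0.47153, p̂₂ = 389/520 = 0.74808.
Pooled p̂ = (207+389)/(439+520) = 596/959 = 0.62148.
SE = √[p̂(1−p̂)(1/n₁+1/n₂)] = √[0.62148·0.37852·(1/439+1/520)] ≈ 0.031436.
z = -0.27655/0.031436 = -8.797.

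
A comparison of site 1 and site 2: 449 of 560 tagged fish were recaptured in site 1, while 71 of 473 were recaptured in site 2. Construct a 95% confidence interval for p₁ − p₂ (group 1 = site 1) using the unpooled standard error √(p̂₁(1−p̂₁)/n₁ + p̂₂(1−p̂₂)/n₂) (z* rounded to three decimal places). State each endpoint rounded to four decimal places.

(0.6056, 0.6978)

p̂₁ = 449/560 = 0.80179, p̂₂ = 71/473 = 0.15011; p̂₁ − p̂₂ = 0.65168.
SE = √(0.000283795 + 0.000269712) = √0.000553507 = 0.023527.
The 95% critical value is z* = 1.960. Margin = 1.960·0.023527 = 0.04611.
So the interval runs from 0.6056 to 0.6978.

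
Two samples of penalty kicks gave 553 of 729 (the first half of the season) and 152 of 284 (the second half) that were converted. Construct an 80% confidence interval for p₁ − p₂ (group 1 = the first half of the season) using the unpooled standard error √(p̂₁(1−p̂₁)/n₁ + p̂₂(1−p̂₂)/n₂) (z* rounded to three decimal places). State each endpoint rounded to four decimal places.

p̂₁ = 0.75857, p̂₂ = 0.53521, so the observed difference is 0.22336.
Unpooled SE = √(p̂₁(1−p̂₁)/n₁ + p̂₂(1−p̂₂)/n₂) = √(0.000251221 + 0.000875916) = 0.033573.
For 80% confidence, z* = 1.282. Margin = 1.282·0.033573 = 0.04304.
So the interval runs from 0.1803 to 0.2664.

(0.1803, 0.2664)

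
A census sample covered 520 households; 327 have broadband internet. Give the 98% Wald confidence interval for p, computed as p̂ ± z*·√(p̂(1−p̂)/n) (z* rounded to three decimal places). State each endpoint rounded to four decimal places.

p̂ = 327/520 = 0.62885.
SE(p̂) = √(0.62885·0.37115/520) = 0.021186.
For 98% confidence, z* = 2.326.
Margin of error: 2.326 × 0.021186 = 0.04928.
CI: 0.62885 ± 0.04928 = (0.5796, 0.6781).

(0.5796, 0.6781)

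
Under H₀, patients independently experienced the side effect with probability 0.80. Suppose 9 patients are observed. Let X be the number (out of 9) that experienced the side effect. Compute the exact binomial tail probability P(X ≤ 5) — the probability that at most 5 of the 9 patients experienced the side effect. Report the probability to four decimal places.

X is binomial with n = 9 and p = 0.80.
P(X ≤ 5) = Σ_{j=0}^{5} C(9,j)·0.80^j·0.20^{9−j}.
= 0.000001 + 0.000018 + 0.000295 + 0.002753 + 0.016515 + 0.066060 = 0.0856.

P = 0.0856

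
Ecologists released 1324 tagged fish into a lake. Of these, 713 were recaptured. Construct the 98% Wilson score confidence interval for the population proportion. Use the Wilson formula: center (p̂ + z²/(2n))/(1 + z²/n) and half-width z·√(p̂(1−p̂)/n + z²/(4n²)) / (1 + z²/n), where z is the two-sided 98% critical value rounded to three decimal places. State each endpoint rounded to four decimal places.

p̂ = 713/1324 = 0.53852; z = 2.326, so z² = 5.410276.
1 + z²/n = 1.004086.
Adjusted center: (0.53852 + z²/(2n))/1.004086 = 0.53836.
Radicand: p̂(1−p̂)/n + z²/(4n²) = 0.000187701 + 0.000000772 = 0.000188473.
Half-width = z·√(radicand)/denom = 2.326·0.013729/1.004086 = 0.03180.
Interval: 0.53836 ± 0.03180 → (0.5066, 0.5702).

(0.5066, 0.5702)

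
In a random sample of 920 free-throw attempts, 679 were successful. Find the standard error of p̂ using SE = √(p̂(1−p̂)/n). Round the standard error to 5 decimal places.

Sample proportion p̂ = 679/920 = 0.73804.
p̂(1−p̂) = 0.193337.
SE = √(0.193337/920) = √0.000210149 = 0.01450.

SE = 0.01450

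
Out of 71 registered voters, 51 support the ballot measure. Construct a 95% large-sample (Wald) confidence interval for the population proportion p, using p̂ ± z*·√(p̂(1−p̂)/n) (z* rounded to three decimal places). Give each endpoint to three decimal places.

(0.614, 0.823)

Sample proportion p̂ = 51/71 = 0.71831.
Standard error of p̂: √(0.202341/71) = √0.002849870 = 0.053384.
z* = 1.960 at the 95% level.
Margin = 1.960·0.053384 = 0.10463.
CI: 0.71831 ± 0.10463 = (0.614, 0.823).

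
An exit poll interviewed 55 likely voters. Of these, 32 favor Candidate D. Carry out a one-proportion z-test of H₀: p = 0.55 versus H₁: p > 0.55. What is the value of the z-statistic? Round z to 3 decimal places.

The sample proportion is 32/55 = 0.58182.
Null standard error: √(0.55·0.45/55) = √0.004500000 = 0.067082.
Test statistic: z = 0.03182/0.067082 = 0.474.

z = 0.474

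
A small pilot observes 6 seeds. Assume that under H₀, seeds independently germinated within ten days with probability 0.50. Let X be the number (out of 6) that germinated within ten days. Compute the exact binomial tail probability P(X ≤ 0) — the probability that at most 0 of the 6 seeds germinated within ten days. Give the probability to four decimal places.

X ~ Binomial(n=6, p=0.50).
P(X ≤ 0) = C(6,0)·0.50^0·0.50^6.
= 0.015625 = 0.0156.

P = 0.0156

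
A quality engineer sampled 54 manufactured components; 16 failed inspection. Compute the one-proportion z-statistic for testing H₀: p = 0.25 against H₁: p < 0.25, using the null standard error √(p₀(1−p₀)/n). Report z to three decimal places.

The sample proportion is 16/54 = 0.29630.
SE₀ = √(0.25·0.75/54) = 0.058926.
z = (p̂ − p₀)/SE = (0.29630 − 0.25)/0.058926 = 0.786.

z = 0.786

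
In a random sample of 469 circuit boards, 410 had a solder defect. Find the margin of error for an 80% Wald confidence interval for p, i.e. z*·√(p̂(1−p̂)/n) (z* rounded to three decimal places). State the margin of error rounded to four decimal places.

With x = 410 successes in n = 469, p̂ = 0.87420.
SE = √(p̂(1−p̂)/n) = √(0.109974/469) = 0.015313.
The 80% critical value is z* = 1.282.
ME = 1.282·0.015313 = 0.0196.

ME = 0.0196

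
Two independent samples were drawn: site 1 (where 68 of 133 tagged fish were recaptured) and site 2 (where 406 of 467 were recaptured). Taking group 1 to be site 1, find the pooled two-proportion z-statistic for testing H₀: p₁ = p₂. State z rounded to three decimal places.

z = -8.945

p̂₁ = 68/133 = 0.51128, p̂₂ = 406/467 = 0.86938.
Pooled p̂ = (68+406)/(133+467) = 474/600 = 0.79000.
Pooled SE = √[0.1659000·0.00966012] ≈ 0.040033.
z = (p̂₁ − p̂₂)/SE = (0.51128 − 0.86938)/0.040033 = -0.35810/0.040033 = -8.945.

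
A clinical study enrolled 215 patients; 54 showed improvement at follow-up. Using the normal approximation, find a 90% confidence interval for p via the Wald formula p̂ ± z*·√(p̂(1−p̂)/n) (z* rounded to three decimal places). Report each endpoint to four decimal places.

(0.2025, 0.2998)

The sample proportion is 54/215 = 0.25116.
SE = √(p̂(1−p̂)/n) = √(0.188080/215) = 0.029577.
z* = 1.645 at the 90% level.
Margin = 1.645·0.029577 = 0.04865.
CI: 0.25116 ± 0.04865 = (0.2025, 0.2998).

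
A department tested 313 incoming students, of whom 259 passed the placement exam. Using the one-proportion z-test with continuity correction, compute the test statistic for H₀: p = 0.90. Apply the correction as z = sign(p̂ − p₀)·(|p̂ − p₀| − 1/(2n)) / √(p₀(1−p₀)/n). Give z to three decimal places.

Sample proportion p̂ = 259/313 = 0.82748. p̂ − p₀ = -0.072524.
Continuity correction 1/(2n) = 1/626 = 0.001597.
Corrected numerator: |-0.072524| − 0.001597 = 0.070927.
SE₀ = √(0.90·0.10/313) = 0.016957.
z = −0.070927/0.016957 = -4.183.

z = -4.183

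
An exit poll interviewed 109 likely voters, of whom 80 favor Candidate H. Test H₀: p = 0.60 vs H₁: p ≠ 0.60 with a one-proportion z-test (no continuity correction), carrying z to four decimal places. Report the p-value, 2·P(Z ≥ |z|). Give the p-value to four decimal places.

p-value = 0.0043

Sample proportion p̂ = 80/109 = 0.73394.
Null standard error: √(0.60·0.40/109) = √0.002201835 = 0.046924.
z = (p̂ − p₀)/SE = (80/109 − 0.60)/0.046924 ≈ 2.8545.
p-value = 2·P(Z ≥ |z|) with z = 2.8545 → 0.0043.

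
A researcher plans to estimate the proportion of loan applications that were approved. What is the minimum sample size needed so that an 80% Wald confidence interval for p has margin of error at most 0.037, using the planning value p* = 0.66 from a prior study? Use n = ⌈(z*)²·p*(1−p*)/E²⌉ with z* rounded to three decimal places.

n = 270

z* = 1.282 at the 80% level.
p*(1−p*) = 0.66·0.34 = 0.2244.
(z*)²·p*(1−p*)/E² = 1.643524·0.2244/0.001369 = 269.399.
⌈269.399⌉ = 270.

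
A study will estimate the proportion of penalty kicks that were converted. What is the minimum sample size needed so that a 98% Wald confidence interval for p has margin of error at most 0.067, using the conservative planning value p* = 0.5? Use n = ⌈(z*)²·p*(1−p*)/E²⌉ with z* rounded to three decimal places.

n = 302

The 98% critical value is z* = 2.326.
p*(1−p*) = 0.50·0.50 = 0.2500.
Required n before rounding: 5.410276 × 0.2500 / 0.067² = 301.307.
⌈301.307⌉ = 302.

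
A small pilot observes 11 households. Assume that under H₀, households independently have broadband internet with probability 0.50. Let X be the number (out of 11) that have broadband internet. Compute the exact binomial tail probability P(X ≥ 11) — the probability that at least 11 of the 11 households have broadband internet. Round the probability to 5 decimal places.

X ~ Binomial(n=11, p=0.50).
P(X ≥ 11) = C(11,11)·0.50^11·0.50^0.
= 0.000488 = 0.00049.

P = 0.00049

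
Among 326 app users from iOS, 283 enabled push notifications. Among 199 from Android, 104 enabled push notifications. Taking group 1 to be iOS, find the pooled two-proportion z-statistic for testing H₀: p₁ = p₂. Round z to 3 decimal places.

z = 8.725

p̂₁ = 283/326 = 0.86810, p̂₂ = 104/199 = 0.52261.
Pooled p̂ = (283+104)/(326+199) = 387/525 = 0.73714.
SE = √[p̂(1−p̂)(1/n₁+1/n₂)] = √[0.73714·0.26286·(1/326+1/199)] ≈ 0.039599.
z = (p̂₁ − p̂₂)/SE = (0.86810 − 0.52261)/0.039599 = 0.34549/0.039599 = 8.725.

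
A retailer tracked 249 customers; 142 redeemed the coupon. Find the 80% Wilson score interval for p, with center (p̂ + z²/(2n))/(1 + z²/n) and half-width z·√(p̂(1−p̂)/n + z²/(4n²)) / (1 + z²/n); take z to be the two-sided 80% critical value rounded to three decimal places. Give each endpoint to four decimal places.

(0.5297, 0.6099)

p̂ = 142/249 = 0.57028; z = 1.282, so z² = 1.643524.
Denominator 1 + z²/n = 1 + 1.643524/249 = 1.006600.
Adjusted center: (0.57028 + z²/(2n))/1.006600 = 0.56982.
Radicand: p̂(1−p̂)/n + z²/(4n²) = 0.000984179 + 0.000006627 = 0.000990806.
Half-width = z·√(radicand)/denom = 1.282·0.031477/1.006600 = 0.04009.
So the interval runs from 0.5297 to 0.6099.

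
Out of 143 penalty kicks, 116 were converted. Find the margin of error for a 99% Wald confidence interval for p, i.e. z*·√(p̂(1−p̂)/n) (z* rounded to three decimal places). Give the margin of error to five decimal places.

ME = 0.08430

p̂ = 116/143 = 0.81119.
SE(p̂) = √(0.81119·0.18881/143) = 0.032727.
z* = 2.576 at the 99% level.
So ME = 0.08430.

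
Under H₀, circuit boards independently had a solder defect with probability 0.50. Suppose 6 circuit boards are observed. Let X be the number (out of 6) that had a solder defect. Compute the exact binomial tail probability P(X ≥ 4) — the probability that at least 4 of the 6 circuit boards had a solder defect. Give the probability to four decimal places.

P = 0.3438

X is binomial with n = 6 and p = 0.50.
P(X ≥ 4) = C(6,4)·0.50^4·0.50^2 + C(6,5)·0.50^5·0.50^1 + C(6,6)·0.50^6·0.50^0.
= 0.234375 + 0.093750 + 0.015625 = 0.3438.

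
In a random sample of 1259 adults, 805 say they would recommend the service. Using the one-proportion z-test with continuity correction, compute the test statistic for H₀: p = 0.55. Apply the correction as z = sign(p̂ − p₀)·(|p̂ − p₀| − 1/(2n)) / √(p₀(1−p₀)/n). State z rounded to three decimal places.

Sample proportion p̂ = 805/1259 = 0.63940. p̂ − p₀ = 0.089396.
1/(2n) = 0.000397.
Corrected numerator: |0.089396| − 0.000397 = 0.088999.
Null standard error: √(0.55·0.45/1259) = √0.000196585 = 0.014021.
z = (+)0.088999/0.014021 = 6.348.

z = 6.348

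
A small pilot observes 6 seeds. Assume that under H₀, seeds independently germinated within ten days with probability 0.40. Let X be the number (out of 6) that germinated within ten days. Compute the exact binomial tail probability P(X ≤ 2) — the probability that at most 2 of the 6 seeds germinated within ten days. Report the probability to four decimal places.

P = 0.5443

X ~ Binomial(n=6, p=0.40).
P(X ≤ 2) = C(6,0)·0.40^0·0.60^6 + C(6,1)·0.40^1·0.60^5 + C(6,2)·0.40^2·0.60^4.
= 0.046656 + 0.186624 + 0.311040 = 0.5443.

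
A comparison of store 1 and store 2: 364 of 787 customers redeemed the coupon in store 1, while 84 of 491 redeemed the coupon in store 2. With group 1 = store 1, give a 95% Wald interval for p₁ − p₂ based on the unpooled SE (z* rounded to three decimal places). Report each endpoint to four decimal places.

(0.2432, 0.3396)

p̂₁ = 364/787 = 0.46252, p̂₂ = 84/491 = 0.17108; p̂₁ − p̂₂ = 0.29144.
SE = √(0.000315877 + 0.000288821) = √0.000604698 = 0.024591.
The 95% critical value is z* = 1.960. Margin = 1.960·0.024591 = 0.04820.
So the interval runs from 0.2432 to 0.3396.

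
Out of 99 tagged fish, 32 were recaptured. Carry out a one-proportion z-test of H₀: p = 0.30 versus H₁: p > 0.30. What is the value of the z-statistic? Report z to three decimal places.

With x = 32 successes in n = 99, p̂ = 0.32323.
Null standard error: √(0.30·0.70/99) = √0.002121212 = 0.046057.
z = (0.32323 − 0.30)/0.046057 = 0.02323/0.046057 = 0.504.

z = 0.504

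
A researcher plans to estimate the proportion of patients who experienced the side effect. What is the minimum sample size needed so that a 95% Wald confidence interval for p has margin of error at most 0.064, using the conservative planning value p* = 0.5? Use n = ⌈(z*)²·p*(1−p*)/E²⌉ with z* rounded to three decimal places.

n = 235

For 95% confidence, z* = 1.960.
p*(1−p*) = 0.50·0.50 = 0.2500.
(z*)²·p*(1−p*)/E² = 3.841600·0.2500/0.004096 = 234.473.
⌈234.473⌉ = 235.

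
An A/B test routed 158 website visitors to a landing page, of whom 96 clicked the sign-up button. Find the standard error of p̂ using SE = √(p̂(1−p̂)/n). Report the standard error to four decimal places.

With x = 96 successes in n = 158, p̂ = 0.60759.
p̂(1−p̂) = 0.238424.
SE = √(0.238424/158) = 0.0388.

SE = 0.0388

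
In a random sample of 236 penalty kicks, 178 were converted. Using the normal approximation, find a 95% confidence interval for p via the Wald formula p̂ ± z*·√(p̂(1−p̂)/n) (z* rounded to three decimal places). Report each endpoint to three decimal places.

(0.699, 0.809)

With x = 178 successes in n = 236, p̂ = 0.75424.
Standard error of p̂: √(0.185363/236) = √0.000785438 = 0.028026.
The 95% critical value is z* = 1.960.
Margin = 1.960·0.028026 = 0.05493.
So the interval runs from 0.699 to 0.809.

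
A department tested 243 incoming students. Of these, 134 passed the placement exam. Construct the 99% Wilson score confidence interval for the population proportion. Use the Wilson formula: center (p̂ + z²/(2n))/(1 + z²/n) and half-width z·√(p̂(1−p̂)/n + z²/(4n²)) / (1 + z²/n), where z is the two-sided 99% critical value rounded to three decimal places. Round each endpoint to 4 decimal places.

Here p̂ = 134/243 = 0.55144 and z = 2.576 (z² = 6.635776).
1 + z²/n = 1.027308.
Adjusted center: (0.55144 + z²/(2n))/1.027308 = 0.55007.
Radicand: p̂(1−p̂)/n + z²/(4n²) = 0.001017917 + 0.000028094 = 0.001046011.
Half-width = 2.576·√0.001046011/1.027308 = 0.08110.
CI: 0.55007 ± 0.08110 = (0.4690, 0.6312).

(0.4690, 0.6312)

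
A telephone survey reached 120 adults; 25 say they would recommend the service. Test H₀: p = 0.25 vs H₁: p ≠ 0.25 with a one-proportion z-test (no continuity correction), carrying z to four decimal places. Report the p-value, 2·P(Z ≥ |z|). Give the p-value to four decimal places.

p-value = 0.2918

The sample proportion is 25/120 = 0.20833.
Under H₀, SE = √(p₀(1−p₀)/n) = √(0.25·0.75/120) = √0.001562500 = 0.039528.
z = (p̂ − p₀)/SE = (25/120 − 0.25)/0.039528 ≈ -1.0541.
p-value = 2·P(Z ≥ |z|) with z = -1.0541 → 0.2918.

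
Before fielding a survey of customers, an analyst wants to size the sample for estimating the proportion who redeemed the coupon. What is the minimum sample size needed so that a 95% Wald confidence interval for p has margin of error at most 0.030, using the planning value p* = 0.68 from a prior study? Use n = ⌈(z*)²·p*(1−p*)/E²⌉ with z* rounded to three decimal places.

n = 929

For 95% confidence, z* = 1.960.
p*(1−p*) = 0.2176.
(z*)²·p*(1−p*)/E² = 3.841600·0.2176/0.000900 = 928.814.
⌈928.814⌉ = 929.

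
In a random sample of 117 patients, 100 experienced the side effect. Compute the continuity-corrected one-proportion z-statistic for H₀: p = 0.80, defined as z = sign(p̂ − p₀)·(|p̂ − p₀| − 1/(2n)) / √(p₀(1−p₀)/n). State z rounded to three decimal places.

z = 1.364

The sample proportion is 100/117 = 0.85470. p̂ − p₀ = 0.054701.
Continuity correction 1/(2n) = 1/234 = 0.004274.
Corrected numerator: |0.054701| − 0.004274 = 0.050427.
SE₀ = √(0.80·0.20/117) = 0.036980.
z = +0.050427/0.036980 = 1.364.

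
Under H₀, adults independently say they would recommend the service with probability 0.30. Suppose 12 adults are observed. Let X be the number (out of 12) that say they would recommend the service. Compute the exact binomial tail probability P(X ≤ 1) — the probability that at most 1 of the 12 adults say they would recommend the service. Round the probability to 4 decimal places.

P = 0.0850

X is binomial with n = 12 and p = 0.30.
P(X ≤ 1) = C(12,0)·0.30^0·0.70^12 + C(12,1)·0.30^1·0.70^11.
= 0.013841 + 0.071184 = 0.0850.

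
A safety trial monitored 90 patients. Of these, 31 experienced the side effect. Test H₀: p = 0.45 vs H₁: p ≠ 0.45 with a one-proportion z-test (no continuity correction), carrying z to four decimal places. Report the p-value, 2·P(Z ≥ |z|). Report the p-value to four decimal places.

With x = 31 successes in n = 90, p̂ = 0.34444.
Null standard error: √(0.45·0.55/90) = √0.002750000 = 0.052440.
Test statistic (full precision, shown to 4 dp): z = (31/90 − 0.45)/SE₀ ≈ -2.0129.
From the standard normal, 2·P(Z ≥ |z|) = 0.0441.

p-value = 0.0441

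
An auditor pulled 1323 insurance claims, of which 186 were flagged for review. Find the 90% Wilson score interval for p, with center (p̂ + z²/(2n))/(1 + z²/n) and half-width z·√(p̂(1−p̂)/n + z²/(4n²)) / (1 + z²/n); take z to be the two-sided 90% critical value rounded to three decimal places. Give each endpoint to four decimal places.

(0.1256, 0.1570)

p̂ = 186/1323 = 0.14059; z = 1.645, so z² = 2.706025.
1 + z²/n = 1.002045.
Center = (0.14059 + 0.001023)/1.002045 = 0.14132.
Radicand: p̂(1−p̂)/n + z²/(4n²) = 0.000091326 + 0.000000387 = 0.000091713.
Half-width = z·√(radicand)/denom = 1.645·0.009577/1.002045 = 0.01572.
Interval: 0.14132 ± 0.01572 → (0.1256, 0.1570).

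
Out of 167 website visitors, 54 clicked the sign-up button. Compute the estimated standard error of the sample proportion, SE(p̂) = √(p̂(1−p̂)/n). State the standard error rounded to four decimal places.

SE = 0.0362

With x = 54 successes in n = 167, p̂ = 0.32335.
p̂(1−p̂) = 0.218795.
SE = √(0.218795/167) = √0.001310150 = 0.0362.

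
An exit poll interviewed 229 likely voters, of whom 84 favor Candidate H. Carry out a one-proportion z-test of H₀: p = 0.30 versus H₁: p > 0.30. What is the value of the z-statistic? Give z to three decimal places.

The sample proportion is 84/229 = 0.36681.
SE₀ = √(0.30·0.70/229) = 0.030283.
z = (p̂ − p₀)/SE = (0.36681 − 0.30)/0.030283 = 2.206.

z = 2.206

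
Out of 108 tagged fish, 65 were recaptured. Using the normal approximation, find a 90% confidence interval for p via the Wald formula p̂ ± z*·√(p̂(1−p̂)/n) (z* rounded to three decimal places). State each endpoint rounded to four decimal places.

(0.5244, 0.6793)

With x = 65 successes in n = 108, p̂ = 0.60185.
SE = √(p̂(1−p̂)/n) = √(0.239626/108) = 0.047104.
For 90% confidence, z* = 1.645.
Margin = 1.645·0.047104 = 0.07749.
Interval: 0.60185 ± 0.07749 → (0.5244, 0.6793).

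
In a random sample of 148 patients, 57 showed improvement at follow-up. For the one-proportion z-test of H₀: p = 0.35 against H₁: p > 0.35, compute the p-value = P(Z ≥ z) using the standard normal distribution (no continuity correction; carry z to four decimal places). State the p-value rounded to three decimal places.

With x = 57 successes in n = 148, p̂ = 0.38514.
Under H₀, SE = √(p₀(1−p₀)/n) = √(0.35·0.65/148) = √0.001537162 = 0.039207.
z = (p̂ − p₀)/SE = (57/148 − 0.35)/0.039207 ≈ 0.8962.
From the standard normal, P(Z ≥ z) = 0.185.

p-value = 0.185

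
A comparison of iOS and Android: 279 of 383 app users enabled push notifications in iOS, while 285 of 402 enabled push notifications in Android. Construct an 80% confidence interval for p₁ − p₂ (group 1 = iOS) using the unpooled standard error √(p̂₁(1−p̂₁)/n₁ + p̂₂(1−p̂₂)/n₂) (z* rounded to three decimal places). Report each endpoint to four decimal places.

p̂₁ = 279/383 = 0.72846, p̂₂ = 285/402 = 0.70896; p̂₁ − p̂₂ = 0.01950.
SE = √(0.000516465 + 0.000513278) = √0.001029743 = 0.032090.
For 80% confidence, z* = 1.282. Margin = 1.282·0.032090 = 0.04114.
So the interval runs from -0.0216 to 0.0606.

(-0.0216, 0.0606)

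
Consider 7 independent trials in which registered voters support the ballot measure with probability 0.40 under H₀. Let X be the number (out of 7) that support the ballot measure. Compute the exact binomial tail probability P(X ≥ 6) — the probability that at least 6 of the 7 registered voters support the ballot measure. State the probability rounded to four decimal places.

X is binomial with n = 7 and p = 0.40.
P(X ≥ 6) = C(7,6)·0.40^6·0.60^1 + C(7,7)·0.40^7·0.60^0.
= 0.017203 + 0.001638 = 0.0188.

P = 0.0188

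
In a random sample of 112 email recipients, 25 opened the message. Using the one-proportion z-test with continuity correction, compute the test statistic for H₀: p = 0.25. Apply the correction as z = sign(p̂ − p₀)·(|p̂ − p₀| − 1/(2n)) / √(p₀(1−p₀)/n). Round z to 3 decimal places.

With x = 25 successes in n = 112, p̂ = 0.22321. p̂ − p₀ = -0.026786.
Continuity correction 1/(2n) = 1/224 = 0.004464.
Corrected numerator: |-0.026786| − 0.004464 = 0.022322.
Under H₀, SE = √(p₀(1−p₀)/n) = √(0.25·0.75/112) = √0.001674107 = 0.040916.
z = −0.022322/0.040916 = -0.546.

z = -0.546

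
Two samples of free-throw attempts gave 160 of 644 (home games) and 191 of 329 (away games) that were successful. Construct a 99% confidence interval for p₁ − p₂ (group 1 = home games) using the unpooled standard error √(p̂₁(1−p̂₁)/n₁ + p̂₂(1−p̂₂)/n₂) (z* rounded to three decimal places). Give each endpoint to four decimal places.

p̂₁ = 0.24845, p̂₂ = 0.58055, so the observed difference is -0.33210.
Unpooled SE = √(p̂₁(1−p̂₁)/n₁ + p̂₂(1−p̂₂)/n₂) = √(0.000289940 + 0.000740159) = 0.032095.
For 99% confidence, z* = 2.576. Margin of error = 0.08268.
So the interval runs from -0.4148 to -0.2494.

(-0.4148, -0.2494)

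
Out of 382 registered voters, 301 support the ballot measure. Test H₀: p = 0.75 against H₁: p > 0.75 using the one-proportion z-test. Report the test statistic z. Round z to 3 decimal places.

p̂ = 301/382 = 0.78796.
SE₀ = √(0.75·0.25/382) = 0.022155.
Test statistic: z = 0.03796/0.022155 = 1.713.

z = 1.713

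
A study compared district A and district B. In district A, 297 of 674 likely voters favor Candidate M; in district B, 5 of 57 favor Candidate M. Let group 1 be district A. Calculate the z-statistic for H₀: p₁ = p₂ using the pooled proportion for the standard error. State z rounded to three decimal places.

z = 5.196

p̂₁ = 297/674 = 0.44065, p̂₂ = 5/57 = 0.08772.
Pooling: p̂ = 302/731 = 0.41313.
SE = √[p̂(1−p̂)(1/n₁+1/n₂)] = √[0.41313·0.58687·(1/674+1/57)] ≈ 0.067921.
z = (p̂₁ − p̂₂)/SE = (0.44065 − 0.08772)/0.067921 = 0.35293/0.067921 = 5.196.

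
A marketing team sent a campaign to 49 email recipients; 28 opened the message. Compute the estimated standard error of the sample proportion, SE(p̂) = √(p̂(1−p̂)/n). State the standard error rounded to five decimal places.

The sample proportion is 28/49 = 0.57143.
p̂(1−p̂) = 0.244898.
SE = √(0.244898/49) = √0.004997918 = 0.07070.

SE = 0.07070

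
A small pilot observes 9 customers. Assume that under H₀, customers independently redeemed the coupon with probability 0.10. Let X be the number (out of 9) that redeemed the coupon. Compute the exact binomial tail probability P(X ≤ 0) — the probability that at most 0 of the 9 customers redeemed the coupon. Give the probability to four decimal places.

P = 0.3874

X is binomial with n = 9 and p = 0.10.
P(X ≤ 0) = C(9,0)·0.10^0·0.90^9.
= 0.387420 = 0.3874.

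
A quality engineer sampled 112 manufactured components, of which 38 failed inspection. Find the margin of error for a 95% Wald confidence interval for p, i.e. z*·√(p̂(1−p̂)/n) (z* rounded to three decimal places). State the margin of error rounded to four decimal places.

p̂ = 38/112 = 0.33929.
SE = √(p̂(1−p̂)/n) = √(0.224171/112) = 0.044738.
For 95% confidence, z* = 1.960.
ME = 1.960·0.044738 = 0.0877.

ME = 0.0877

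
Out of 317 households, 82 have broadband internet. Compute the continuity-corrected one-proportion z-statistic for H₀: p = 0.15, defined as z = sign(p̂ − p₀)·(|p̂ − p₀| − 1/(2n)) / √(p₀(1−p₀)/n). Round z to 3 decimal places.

z = 5.340

The sample proportion is 82/317 = 0.25868. p̂ − p₀ = 0.108675.
Continuity correction 1/(2n) = 1/634 = 0.001577.
Corrected numerator: |0.108675| − 0.001577 = 0.107098.
Under H₀, SE = √(p₀(1−p₀)/n) = √(0.15·0.85/317) = √0.000402208 = 0.020055.
z = (+)0.107098/0.020055 = 5.340.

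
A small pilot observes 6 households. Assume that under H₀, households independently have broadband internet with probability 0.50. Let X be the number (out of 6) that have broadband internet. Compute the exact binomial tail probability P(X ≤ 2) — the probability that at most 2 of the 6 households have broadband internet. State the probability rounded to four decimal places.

P = 0.3438

X ~ Binomial(n=6, p=0.50).
P(X ≤ 2) = C(6,0)·0.50^0·0.50^6 + C(6,1)·0.50^1·0.50^5 + C(6,2)·0.50^2·0.50^4.
= 0.015625 + 0.093750 + 0.234375 = 0.3438.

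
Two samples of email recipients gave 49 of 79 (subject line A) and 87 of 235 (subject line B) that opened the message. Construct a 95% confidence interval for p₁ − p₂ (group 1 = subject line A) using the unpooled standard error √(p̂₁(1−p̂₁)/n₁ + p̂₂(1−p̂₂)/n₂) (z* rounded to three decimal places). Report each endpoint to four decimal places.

p̂₁ = 0.62025, p̂₂ = 0.37021, so the observed difference is 0.25004.
SE = √(0.002981509 + 0.000992150) = √0.003973659 = 0.063037.
z* = 1.960 at the 95% level. Margin = 1.960·0.063037 = 0.12355.
So the interval runs from 0.1265 to 0.3736.

(0.1265, 0.3736)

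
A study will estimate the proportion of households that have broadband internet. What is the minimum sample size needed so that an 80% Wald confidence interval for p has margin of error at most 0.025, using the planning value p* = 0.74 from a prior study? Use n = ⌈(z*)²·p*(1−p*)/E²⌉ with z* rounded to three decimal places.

n = 506

The 80% critical value is z* = 1.282.
p*(1−p*) = 0.1924.
(z*)²·p*(1−p*)/E² = 1.643524·0.1924/0.000625 = 505.942.
⌈505.942⌉ = 506.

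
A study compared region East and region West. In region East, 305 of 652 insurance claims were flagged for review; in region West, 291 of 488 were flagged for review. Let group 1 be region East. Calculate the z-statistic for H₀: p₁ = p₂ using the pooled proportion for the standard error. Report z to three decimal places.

p̂₁ = 305/652 = 0.46779, p̂₂ = 291/488 = 0.59631.
Pooled p̂ = (305+291)/(652+488) = 596/1140 = 0.52281.
Pooled SE = √[0.2494798·0.00358292] ≈ 0.029898.
z = -0.12852/0.029898 = -4.299.

z = -4.299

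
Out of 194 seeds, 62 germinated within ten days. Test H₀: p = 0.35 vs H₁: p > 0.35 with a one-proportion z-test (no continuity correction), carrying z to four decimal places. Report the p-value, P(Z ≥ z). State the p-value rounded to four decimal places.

p-value = 0.8128

p̂ = 62/194 = 0.31959.
SE₀ = √(0.35·0.65/194) = 0.034244.
z = (p̂ − p₀)/SE = (62/194 − 0.35)/0.034244 ≈ -0.8881.
From the standard normal, P(Z ≥ z) = 0.8128.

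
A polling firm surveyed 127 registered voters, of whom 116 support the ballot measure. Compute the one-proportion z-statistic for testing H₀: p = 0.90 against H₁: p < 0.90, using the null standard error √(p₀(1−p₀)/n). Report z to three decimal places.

p̂ = 116/127 = 0.91339.
Null standard error: √(0.90·0.10/127) = √0.000708661 = 0.026621.
z = (0.91339 − 0.90)/0.026621 = 0.01339/0.026621 = 0.503.

z = 0.503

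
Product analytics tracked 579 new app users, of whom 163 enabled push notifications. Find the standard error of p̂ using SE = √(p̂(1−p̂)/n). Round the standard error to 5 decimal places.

Sample proportion p̂ = 163/579 = 0.28152.
p̂(1−p̂) = 0.28152·0.71848 = 0.202266.
SE = √(0.202266/579) = 0.01869.

SE = 0.01869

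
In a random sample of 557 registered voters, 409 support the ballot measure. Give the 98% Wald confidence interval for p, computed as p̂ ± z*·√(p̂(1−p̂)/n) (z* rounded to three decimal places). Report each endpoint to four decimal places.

(0.6908, 0.7778)

With x = 409 successes in n = 557, p̂ = 0.73429.
Standard error of p̂: √(0.195108/557) = √0.000350283 = 0.018716.
z* = 2.326 at the 98% level.
Margin of error: 2.326 × 0.018716 = 0.04353.
So the interval runs from 0.6908 to 0.7778.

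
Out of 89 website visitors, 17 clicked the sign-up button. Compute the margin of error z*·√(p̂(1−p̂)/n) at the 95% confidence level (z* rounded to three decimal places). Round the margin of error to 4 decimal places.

ME = 0.0817

Sample proportion p̂ = 17/89 = 0.19101.
SE(p̂) = √(0.19101·0.80899/89) = 0.041668.
The 95% critical value is z* = 1.960.
Margin of error = z*·SE = 1.960 × 0.041668 = 0.0817.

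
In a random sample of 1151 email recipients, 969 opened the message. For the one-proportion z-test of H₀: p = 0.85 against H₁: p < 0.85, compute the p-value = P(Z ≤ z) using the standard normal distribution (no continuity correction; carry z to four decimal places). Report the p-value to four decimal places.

Sample proportion p̂ = 969/1151 = 0.84188.
Null standard error: √(0.85·0.15/1151) = √0.000110773 = 0.010525.
z = (p̂ − p₀)/SE = (969/1151 − 0.85)/0.010525 ≈ -0.7718.
p-value = P(Z ≤ z) with z = -0.7718 → 0.2201.

p-value = 0.2201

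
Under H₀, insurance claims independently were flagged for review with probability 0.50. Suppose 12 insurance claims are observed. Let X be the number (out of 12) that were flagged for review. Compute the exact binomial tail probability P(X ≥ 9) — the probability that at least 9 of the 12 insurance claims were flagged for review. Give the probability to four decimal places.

P = 0.0730

X is binomial with n = 12 and p = 0.50.
P(X ≥ 9) = C(12,9)·0.50^9·0.50^3 + C(12,10)·0.50^10·0.50^2 + C(12,11)·0.50^11·0.50^1 + C(12,12)·0.50^12·0.50^0.
= 0.053711 + 0.016113 + 0.002930 + 0.000244 = 0.0730.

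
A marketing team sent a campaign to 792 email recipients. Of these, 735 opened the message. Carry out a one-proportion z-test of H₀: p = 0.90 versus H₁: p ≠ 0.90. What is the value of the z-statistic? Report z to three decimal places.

With x = 735 successes in n = 792, p̂ = 0.92803.
SE₀ = √(0.90·0.10/792) = 0.010660.
Test statistic: z = 0.02803/0.010660 = 2.629.

z = 2.629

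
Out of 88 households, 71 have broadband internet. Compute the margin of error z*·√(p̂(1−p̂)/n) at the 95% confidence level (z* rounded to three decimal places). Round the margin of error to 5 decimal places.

ME = 0.08249

With x = 71 successes in n = 88, p̂ = 0.80682.
SE = √(p̂(1−p̂)/n) = √(0.155863/88) = 0.042085.
The 95% critical value is z* = 1.960.
Margin of error = z*·SE = 1.960 × 0.042085 = 0.08249.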